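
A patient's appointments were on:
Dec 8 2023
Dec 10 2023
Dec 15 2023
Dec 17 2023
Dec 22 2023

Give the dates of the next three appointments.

Dec 24 2023, Dec 29 2023, Dec 31 2023

Every event lands on a Friday or Sunday (gaps cycle 2, 5, 2, 5).
So the schedule is: every Friday and Sunday.
Next Sunday: Dec 24 2023.
The following Friday is Dec 29 2023.
The following Sunday is Dec 31 2023.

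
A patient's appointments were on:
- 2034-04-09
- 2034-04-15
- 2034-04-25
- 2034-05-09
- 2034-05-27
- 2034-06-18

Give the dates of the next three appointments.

2034-07-14, 2034-08-13, 2034-09-16

Gaps: 6, 10, 14, 18, 22 days — each gap is 4 larger than the previous one.
Next gap: 26 days. 2034-06-18 + 26 days = 2034-07-14.
Next gap: 30 days. 2034-07-14 + 30 days = 2034-08-13.
Next gap: 34 days. 2034-08-13 + 34 days = 2034-09-16.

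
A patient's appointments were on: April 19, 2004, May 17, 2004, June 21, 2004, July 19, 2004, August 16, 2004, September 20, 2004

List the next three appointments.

Gaps: 28, 35, 28, 28, 35 days — a mix of 28 and 35. Every date is a Monday.
Each is the 3rd Monday of its month.
3rd Monday of October 2004: October 18, 2004.
November 2004 — 3rd Monday is November 15, 2004.
December 2004 — 3rd Monday is December 20, 2004.

October 18, 2004; November 15, 2004; December 20, 2004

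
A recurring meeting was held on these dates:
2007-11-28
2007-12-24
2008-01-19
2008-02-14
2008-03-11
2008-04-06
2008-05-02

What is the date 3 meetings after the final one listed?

2008-07-19

The spacing is 26, 26, 26, 26, 26, 26 days — always 26 days.
2008-05-02 + 26 days = 2008-05-28.
2008-05-28 + 26 days = 2008-06-23.
2008-06-23 + 26 days = 2008-07-19.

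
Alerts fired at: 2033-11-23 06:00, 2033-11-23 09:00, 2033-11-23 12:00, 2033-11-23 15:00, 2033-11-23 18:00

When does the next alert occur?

2033-11-23 21:00

Gaps: 3, 3, 3, 3 hours — each event is 3 hours after the previous one.
2033-11-23 18:00 + 3 h = 2033-11-23 21:00.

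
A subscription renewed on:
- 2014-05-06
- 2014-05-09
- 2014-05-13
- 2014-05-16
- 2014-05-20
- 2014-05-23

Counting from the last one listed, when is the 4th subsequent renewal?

2014-06-06

The gap pattern 3, 4, 3, 4, 3 repeats every 2 events.
These are the Tuesdays and Fridays of each week.
Next Tuesday: 2014-05-27.
Next Friday: 2014-05-30.
The following Tuesday is 2014-06-03.
The following Friday is 2014-06-06.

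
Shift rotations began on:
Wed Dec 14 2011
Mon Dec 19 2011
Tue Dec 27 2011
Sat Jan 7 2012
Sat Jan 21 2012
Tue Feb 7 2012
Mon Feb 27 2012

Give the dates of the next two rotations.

Wed Mar 21 2012, Mon Apr 16 2012

Intervals are 5, 8, 11, 14, 17, 20 days — an arithmetic progression with common difference 3.
Next gap: 23 days. Mon Feb 27 2012 + 23 days = Wed Mar 21 2012.
Next gap: 26 days. Wed Mar 21 2012 + 26 days = Mon Apr 16 2012.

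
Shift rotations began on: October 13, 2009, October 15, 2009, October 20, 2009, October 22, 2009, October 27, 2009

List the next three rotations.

The gap pattern 2, 5, 2, 5 repeats every 2 events.
These are the Tuesdays and Thursdays of each week.
Next Thursday: October 29, 2009.
The following Tuesday is November 3, 2009.
The following Thursday is November 5, 2009.

October 29, 2009; November 3, 2009; November 5, 2009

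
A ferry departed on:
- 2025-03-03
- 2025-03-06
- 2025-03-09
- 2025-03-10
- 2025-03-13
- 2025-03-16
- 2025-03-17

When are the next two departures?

2025-03-20, 2025-03-23

Gaps: 3, 3, 1, 3, 3, 1 days — not constant, but cyclic with period 3.
The events fall on every Monday, Thursday and Sunday.
The following Thursday is 2025-03-20.
The following Sunday is 2025-03-23.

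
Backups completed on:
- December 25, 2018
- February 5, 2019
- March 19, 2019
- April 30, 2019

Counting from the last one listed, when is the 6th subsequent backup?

Every event comes 42 days after the last (42, 42, 42).
April 30, 2019 + 42 days = June 11, 2019.
June 11, 2019 + 42 days = July 23, 2019.
July 23, 2019 + 42 days = September 3, 2019.
September 3, 2019 + 42 days = October 15, 2019.
October 15, 2019 + 42 days = November 26, 2019.
November 26, 2019 + 42 days = January 7, 2020.

January 7, 2020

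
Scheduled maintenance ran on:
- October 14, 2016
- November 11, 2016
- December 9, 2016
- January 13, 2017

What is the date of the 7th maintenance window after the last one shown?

These are Fridays at 28- or 35-day spacing (28, 28, 35).
The pattern: 2nd Friday of the month.
February 2017 — 2nd Friday is February 10, 2017.
2nd Friday of March 2017: March 10, 2017.
April 2017 — 2nd Friday is April 14, 2017.
2nd Friday of May 2017: May 12, 2017.
2nd Friday of June 2017: June 9, 2017.
2nd Friday of July 2017: July 14, 2017.
August 2017 — 2nd Friday is August 11, 2017.

August 11, 2017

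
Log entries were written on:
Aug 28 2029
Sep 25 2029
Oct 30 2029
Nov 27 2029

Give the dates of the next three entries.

Every date is a Tuesday; gaps 28, 35, 28 days.
Each is the last Tuesday of its month (at least one falls on the 29th or later, ruling out '4th Tuesday').
December 2029 ends with Tuesday Dec 25 2029.
Last Tuesday of January 2030: Jan 29 2030.
February 2030 ends with Tuesday Feb 26 2030.

Dec 25 2029, Jan 29 2030, Feb 26 2030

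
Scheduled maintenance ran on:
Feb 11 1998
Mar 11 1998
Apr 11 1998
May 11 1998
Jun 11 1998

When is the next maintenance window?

Gaps: 28, 31, 30, 31 days — not constant. Every event is on the 11th of the month.
Pattern: the 11th of each month.
Next: July 1998 → Jul 11 1998.

Jul 11 1998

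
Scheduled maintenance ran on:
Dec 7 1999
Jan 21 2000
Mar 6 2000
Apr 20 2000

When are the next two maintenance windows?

Gaps between consecutive events: 45, 45, 45 days — a constant 45-day interval.
Apr 20 2000 + 45 days = Jun 4 2000.
Jun 4 2000 + 45 days = Jul 19 2000.

Jun 4 2000, Jul 19 2000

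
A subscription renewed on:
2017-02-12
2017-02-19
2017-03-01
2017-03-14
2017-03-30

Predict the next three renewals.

The spacing grows by 3 each time: 7, 10, 13, 16 days.
Next gap: 19 days. 2017-03-30 + 19 days = 2017-04-18.
Next gap: 22 days. 2017-04-18 + 22 days = 2017-05-10.
Next gap: 25 days. 2017-05-10 + 25 days = 2017-06-04.

2017-04-18, 2017-05-10, 2017-06-04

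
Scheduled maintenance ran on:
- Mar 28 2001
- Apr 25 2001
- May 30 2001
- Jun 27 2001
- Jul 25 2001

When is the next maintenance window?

Aug 29 2001

These are Wednesdays with 28, 35, 28, 28-day gaps.
Each is the final Wednesday of its month — May 30 2001 is past the 28th, so '4th Wednesday' doesn't fit.
Last Wednesday of August 2001: Aug 29 2001.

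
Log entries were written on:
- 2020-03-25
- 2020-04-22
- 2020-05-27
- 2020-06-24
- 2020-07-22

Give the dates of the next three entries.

2020-08-26, 2020-09-23, 2020-10-28

All dates are Wednesdays, 28, 35, 28, 28 days apart.
Specifically, the 4th Wednesday of each month.
August 2020 — 4th Wednesday is 2020-08-26.
September 2020 — 4th Wednesday is 2020-09-23.
4th Wednesday of October 2020: 2020-10-28.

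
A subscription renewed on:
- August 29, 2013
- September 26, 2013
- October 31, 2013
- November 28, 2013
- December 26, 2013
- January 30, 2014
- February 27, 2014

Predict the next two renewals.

March 27, 2014; April 24, 2014

All Thursdays; the gaps (28, 35, 28, 28, 35, 28) vary with month length.
This is the last Thursday of each month.
March 2014 ends with Thursday March 27, 2014.
April 2014 ends with Thursday April 24, 2014.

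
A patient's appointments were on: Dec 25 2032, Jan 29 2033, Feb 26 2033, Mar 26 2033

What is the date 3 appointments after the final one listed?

These are Saturdays with 35, 28, 28-day gaps.
Each is the final Saturday of its month — Jan 29 2033 is past the 28th, so '4th Saturday' doesn't fit.
April 2033 ends with Saturday Apr 30 2033.
Last Saturday of May 2033: May 28 2033.
June 2033 ends with Saturday Jun 25 2033.

Jun 25 2033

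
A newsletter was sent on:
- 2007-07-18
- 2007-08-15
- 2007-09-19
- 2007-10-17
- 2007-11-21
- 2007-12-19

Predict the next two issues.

These are Wednesdays at 28- or 35-day spacing (28, 35, 28, 35, 28).
The pattern: 3rd Wednesday of the month.
January 2008 — 3rd Wednesday is 2008-01-16.
3rd Wednesday of February 2008: 2008-02-20.

2008-01-16, 2008-02-20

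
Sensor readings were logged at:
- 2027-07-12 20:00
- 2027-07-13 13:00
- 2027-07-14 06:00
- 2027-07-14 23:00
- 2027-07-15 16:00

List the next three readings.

Spacing: 17, 17, 17, 17 h — constant 17 h.
2027-07-15 16:00 + 17 h = 2027-07-16 09:00.
2027-07-16 09:00 + 17 h = 2027-07-17 02:00.
2027-07-17 02:00 + 17 h = 2027-07-17 19:00.

2027-07-16 09:00, 2027-07-17 02:00, 2027-07-17 19:00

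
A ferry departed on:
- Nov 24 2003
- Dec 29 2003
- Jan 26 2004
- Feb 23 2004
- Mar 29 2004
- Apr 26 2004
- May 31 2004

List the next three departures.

Every date is a Monday; gaps 35, 28, 28, 35, 28, 35 days.
Each is the last Monday of its month (at least one falls on the 29th or later, ruling out '4th Monday').
June 2004 ends with Monday Jun 28 2004.
Last Monday of July 2004: Jul 26 2004.
Last Monday of August 2004: Aug 30 2004.

Jun 28 2004, Jul 26 2004, Aug 30 2004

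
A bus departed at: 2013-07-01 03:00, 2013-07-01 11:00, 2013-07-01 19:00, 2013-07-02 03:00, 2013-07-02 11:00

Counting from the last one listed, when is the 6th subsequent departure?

Gaps: 8, 8, 8, 8 hours — each event is 8 hours after the previous one.
2013-07-02 11:00 + 8 h = 2013-07-02 19:00.
2013-07-02 19:00 + 8 h = 2013-07-03 03:00.
2013-07-03 03:00 + 8 h = 2013-07-03 11:00.
2013-07-03 11:00 + 8 h = 2013-07-03 19:00.
2013-07-03 19:00 + 8 h = 2013-07-04 03:00.
2013-07-04 03:00 + 8 h = 2013-07-04 11:00.

2013-07-04 11:00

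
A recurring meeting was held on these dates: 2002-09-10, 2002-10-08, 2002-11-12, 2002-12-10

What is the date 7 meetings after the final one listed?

These are Tuesdays at 28- or 35-day spacing (28, 35, 28).
The pattern: 2nd Tuesday of the month.
2nd Tuesday of January 2003: 2003-01-14.
February 2003 — 2nd Tuesday is 2003-02-11.
March 2003 — 2nd Tuesday is 2003-03-11.
April 2003 — 2nd Tuesday is 2003-04-08.
May 2003 — 2nd Tuesday is 2003-05-13.
June 2003 — 2nd Tuesday is 2003-06-10.
2nd Tuesday of July 2003: 2003-07-08.

2003-07-08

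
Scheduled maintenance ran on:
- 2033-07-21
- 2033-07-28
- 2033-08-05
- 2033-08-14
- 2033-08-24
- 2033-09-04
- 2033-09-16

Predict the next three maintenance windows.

Intervals are 7, 8, 9, 10, 11, 12 days — an arithmetic progression with common difference 1.
Next gap: 13 days. 2033-09-16 + 13 days = 2033-09-29.
Next gap: 14 days. 2033-09-29 + 14 days = 2033-10-13.
Next gap: 15 days. 2033-10-13 + 15 days = 2033-10-28.

2033-09-29, 2033-10-13, 2033-10-28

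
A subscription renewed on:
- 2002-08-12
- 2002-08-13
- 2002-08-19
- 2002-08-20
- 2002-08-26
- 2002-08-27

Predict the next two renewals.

2002-09-02, 2002-09-03

The gap pattern 1, 6, 1, 6, 1 repeats every 2 events.
These are the Mondays and Tuesdays of each week.
The following Monday is 2002-09-02.
Next Tuesday: 2002-09-03.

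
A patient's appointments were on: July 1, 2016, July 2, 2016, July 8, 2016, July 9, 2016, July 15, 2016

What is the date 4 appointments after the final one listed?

Every event lands on a Friday or Saturday (gaps cycle 1, 6, 1, 6).
So the schedule is: every Friday and Saturday.
The following Saturday is July 16, 2016.
The following Friday is July 22, 2016.
The following Saturday is July 23, 2016.
The following Friday is July 29, 2016.

July 29, 2016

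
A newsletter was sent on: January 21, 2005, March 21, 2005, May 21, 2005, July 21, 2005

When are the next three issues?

September 21, 2005; November 21, 2005; January 21, 2006

Each date is the 21st; the gaps (59, 61, 61) track the month lengths.
The rule is the 21st of every 2 months.
Next: September 2005 → September 21, 2005.
November 2005: November 21, 2005.
January 2006: January 21, 2006.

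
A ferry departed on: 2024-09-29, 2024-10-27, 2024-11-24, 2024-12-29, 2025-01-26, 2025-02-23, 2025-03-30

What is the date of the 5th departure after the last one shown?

These are Sundays with 28, 28, 35, 28, 28, 35-day gaps.
Each is the final Sunday of its month — 2024-09-29 is past the 28th, so '4th Sunday' doesn't fit.
Last Sunday of April 2025: 2025-04-27.
Last Sunday of May 2025: 2025-05-25.
June 2025 ends with Sunday 2025-06-29.
July 2025 ends with Sunday 2025-07-27.
Last Sunday of August 2025: 2025-08-31.

2025-08-31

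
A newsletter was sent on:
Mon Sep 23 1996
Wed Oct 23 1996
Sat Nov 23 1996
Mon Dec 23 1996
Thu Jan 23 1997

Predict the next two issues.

Sun Feb 23 1997, Sun Mar 23 1997

Each date is the 23rd; the gaps (30, 31, 30, 31) track the month lengths.
The rule is the 23rd of each month.
Next: February 1997 → Sun Feb 23 1997.
Next: March 1997 → Sun Mar 23 1997.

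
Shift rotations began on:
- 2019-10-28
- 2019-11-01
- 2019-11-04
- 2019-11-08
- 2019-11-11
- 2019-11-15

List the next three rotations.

Every event lands on a Monday or Friday (gaps cycle 4, 3, 4, 3, 4).
So the schedule is: every Monday and Friday.
The following Monday is 2019-11-18.
Next Friday: 2019-11-22.
Next Monday: 2019-11-25.

2019-11-18, 2019-11-22, 2019-11-25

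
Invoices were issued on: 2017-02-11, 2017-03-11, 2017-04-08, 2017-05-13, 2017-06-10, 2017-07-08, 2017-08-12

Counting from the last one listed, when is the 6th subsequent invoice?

Gaps: 28, 28, 35, 28, 28, 35 days — a mix of 28 and 35. Every date is a Saturday.
Each is the 2nd Saturday of its month.
2nd Saturday of September 2017: 2017-09-09.
October 2017 — 2nd Saturday is 2017-10-14.
November 2017 — 2nd Saturday is 2017-11-11.
2nd Saturday of December 2017: 2017-12-09.
2nd Saturday of January 2018: 2018-01-13.
February 2018 — 2nd Saturday is 2018-02-10.

2018-02-10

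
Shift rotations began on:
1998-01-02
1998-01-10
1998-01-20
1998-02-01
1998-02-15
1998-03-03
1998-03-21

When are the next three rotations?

The spacing grows by 2 each time: 8, 10, 12, 14, 16, 18 days.
Next gap: 20 days. 1998-03-21 + 20 days = 1998-04-10.
Next gap: 22 days. 1998-04-10 + 22 days = 1998-05-02.
Next gap: 24 days. 1998-05-02 + 24 days = 1998-05-26.

1998-04-10, 1998-05-02, 1998-05-26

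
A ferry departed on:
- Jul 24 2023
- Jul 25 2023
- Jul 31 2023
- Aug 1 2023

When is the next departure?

Every event lands on a Monday or Tuesday (gaps cycle 1, 6, 1).
So the schedule is: every Monday and Tuesday.
Next Monday: Aug 7 2023.

Aug 7 2023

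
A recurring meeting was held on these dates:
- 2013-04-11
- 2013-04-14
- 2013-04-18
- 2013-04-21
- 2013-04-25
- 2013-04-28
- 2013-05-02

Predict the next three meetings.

The gap pattern 3, 4, 3, 4, 3, 4 repeats every 2 events.
These are the Thursdays and Sundays of each week.
The following Sunday is 2013-05-05.
Next Thursday: 2013-05-09.
Next Sunday: 2013-05-12.

2013-05-05, 2013-05-09, 2013-05-12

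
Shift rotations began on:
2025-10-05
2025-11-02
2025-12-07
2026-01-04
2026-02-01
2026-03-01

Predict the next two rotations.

2026-04-05, 2026-05-03

These are Sundays at 28- or 35-day spacing (28, 35, 28, 28, 28).
The pattern: 1st Sunday of the month.
April 2026 — 1st Sunday is 2026-04-05.
1st Sunday of May 2026: 2026-05-03.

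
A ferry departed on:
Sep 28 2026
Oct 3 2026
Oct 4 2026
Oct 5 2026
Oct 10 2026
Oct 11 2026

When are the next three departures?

Oct 12 2026, Oct 17 2026, Oct 18 2026

The gap pattern 5, 1, 1, 5, 1 repeats every 3 events.
These are the Mondays, Saturdays and Sundays of each week.
Next Monday: Oct 12 2026.
Next Saturday: Oct 17 2026.
Next Sunday: Oct 18 2026.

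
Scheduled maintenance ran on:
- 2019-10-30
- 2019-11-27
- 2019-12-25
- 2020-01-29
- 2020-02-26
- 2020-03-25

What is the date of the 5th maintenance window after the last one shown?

2020-08-26

All Wednesdays; the gaps (28, 28, 35, 28, 28) vary with month length.
This is the last Wednesday of each month.
April 2020 ends with Wednesday 2020-04-29.
Last Wednesday of May 2020: 2020-05-27.
June 2020 ends with Wednesday 2020-06-24.
Last Wednesday of July 2020: 2020-07-29.
August 2020 ends with Wednesday 2020-08-26.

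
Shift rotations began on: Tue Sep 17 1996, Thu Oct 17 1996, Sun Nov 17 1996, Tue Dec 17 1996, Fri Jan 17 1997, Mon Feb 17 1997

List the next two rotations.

Mon Mar 17 1997, Thu Apr 17 1997

Each date is the 17th; the gaps (30, 31, 30, 31, 31) track the month lengths.
The rule is the 17th of each month.
Next: March 1997 → Mon Mar 17 1997.
April 1997: Thu Apr 17 1997.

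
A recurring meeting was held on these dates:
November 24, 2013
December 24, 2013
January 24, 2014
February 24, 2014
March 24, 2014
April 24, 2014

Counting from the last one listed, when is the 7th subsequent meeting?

November 24, 2014

The day-of-month is always 24 (30, 31, 31, 28, 31 days between events).
So this recurs on the 24th of each month.
Next: May 2014 → May 24, 2014.
June 2014: June 24, 2014.
July 2014: July 24, 2014.
Next: August 2014 → August 24, 2014.
September 2014: September 24, 2014.
October 2014: October 24, 2014.
November 2014: November 24, 2014.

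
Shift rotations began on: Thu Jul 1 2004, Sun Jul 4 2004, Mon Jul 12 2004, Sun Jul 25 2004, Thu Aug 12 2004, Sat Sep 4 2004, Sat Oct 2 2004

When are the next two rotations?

Thu Nov 4 2004, Sun Dec 12 2004

The spacing grows by 5 each time: 3, 8, 13, 18, 23, 28 days.
Next gap: 33 days. Sat Oct 2 2004 + 33 days = Thu Nov 4 2004.
Next gap: 38 days. Thu Nov 4 2004 + 38 days = Sun Dec 12 2004.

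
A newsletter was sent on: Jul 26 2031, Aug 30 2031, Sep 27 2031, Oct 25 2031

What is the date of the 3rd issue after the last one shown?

These are Saturdays with 35, 28, 28-day gaps.
Each is the final Saturday of its month — Aug 30 2031 is past the 28th, so '4th Saturday' doesn't fit.
November 2031 ends with Saturday Nov 29 2031.
Last Saturday of December 2031: Dec 27 2031.
Last Saturday of January 2032: Jan 31 2032.

Jan 31 2032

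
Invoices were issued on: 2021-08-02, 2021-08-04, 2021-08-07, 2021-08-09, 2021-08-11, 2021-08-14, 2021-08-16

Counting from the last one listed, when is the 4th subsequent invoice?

2021-08-25

The gap pattern 2, 3, 2, 2, 3, 2 repeats every 3 events.
These are the Mondays, Wednesdays and Saturdays of each week.
The following Wednesday is 2021-08-18.
Next Saturday: 2021-08-21.
Next Monday: 2021-08-23.
The following Wednesday is 2021-08-25.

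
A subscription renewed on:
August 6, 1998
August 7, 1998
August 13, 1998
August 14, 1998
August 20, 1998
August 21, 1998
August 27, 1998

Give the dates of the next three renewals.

Gaps: 1, 6, 1, 6, 1, 6 days — not constant, but cyclic with period 2.
The events fall on every Thursday and Friday.
The following Friday is August 28, 1998.
Next Thursday: September 3, 1998.
Next Friday: September 4, 1998.

August 28, 1998; September 3, 1998; September 4, 1998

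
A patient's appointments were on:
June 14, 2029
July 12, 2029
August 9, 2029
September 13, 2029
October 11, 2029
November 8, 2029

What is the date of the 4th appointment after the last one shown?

Gaps: 28, 28, 35, 28, 28 days — a mix of 28 and 35. Every date is a Thursday.
Each is the 2nd Thursday of its month.
December 2029 — 2nd Thursday is December 13, 2029.
2nd Thursday of January 2030: January 10, 2030.
2nd Thursday of February 2030: February 14, 2030.
March 2030 — 2nd Thursday is March 14, 2030.

March 14, 2030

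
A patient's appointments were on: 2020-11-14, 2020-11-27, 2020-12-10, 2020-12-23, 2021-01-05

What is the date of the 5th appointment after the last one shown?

The spacing is 13, 13, 13, 13 days — always 13 days.
2021-01-05 + 13 days = 2021-01-18.
2021-01-18 + 13 days = 2021-01-31.
2021-01-31 + 13 days = 2021-02-13.
2021-02-13 + 13 days = 2021-02-26.
2021-02-26 + 13 days = 2021-03-11.

2021-03-11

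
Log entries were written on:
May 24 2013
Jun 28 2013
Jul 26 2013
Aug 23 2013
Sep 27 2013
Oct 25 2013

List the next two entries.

These are Fridays at 28- or 35-day spacing (35, 28, 28, 35, 28).
The pattern: 4th Friday of the month.
November 2013 — 4th Friday is Nov 22 2013.
December 2013 — 4th Friday is Dec 27 2013.

Nov 22 2013, Dec 27 2013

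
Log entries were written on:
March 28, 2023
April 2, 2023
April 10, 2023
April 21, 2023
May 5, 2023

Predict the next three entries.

May 22, 2023; June 11, 2023; July 4, 2023

Gaps: 5, 8, 11, 14 days — each gap is 3 larger than the previous one.
Next gap: 17 days. May 5, 2023 + 17 days = May 22, 2023.
Next gap: 20 days. May 22, 2023 + 20 days = June 11, 2023.
Next gap: 23 days. June 11, 2023 + 23 days = July 4, 2023.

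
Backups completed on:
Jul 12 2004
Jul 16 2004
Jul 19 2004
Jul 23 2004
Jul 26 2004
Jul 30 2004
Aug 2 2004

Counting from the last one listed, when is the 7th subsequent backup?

Gaps: 4, 3, 4, 3, 4, 3 days — not constant, but cyclic with period 2.
The events fall on every Monday and Friday.
Next Friday: Aug 6 2004.
The following Monday is Aug 9 2004.
The following Friday is Aug 13 2004.
Next Monday: Aug 16 2004.
The following Friday is Aug 20 2004.
Next Monday: Aug 23 2004.
The following Friday is Aug 27 2004.

Aug 27 2004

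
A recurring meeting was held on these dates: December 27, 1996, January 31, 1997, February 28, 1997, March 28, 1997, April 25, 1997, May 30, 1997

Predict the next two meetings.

Every date is a Friday; gaps 35, 28, 28, 28, 35 days.
Each is the last Friday of its month (at least one falls on the 29th or later, ruling out '4th Friday').
June 1997 ends with Friday June 27, 1997.
Last Friday of July 1997: July 25, 1997.

June 27, 1997; July 25, 1997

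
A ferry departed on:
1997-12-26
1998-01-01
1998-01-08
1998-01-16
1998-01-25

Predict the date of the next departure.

Gaps: 6, 7, 8, 9 days — each gap is 1 larger than the previous one.
Next gap: 10 days. 1998-01-25 + 10 days = 1998-02-04.

1998-02-04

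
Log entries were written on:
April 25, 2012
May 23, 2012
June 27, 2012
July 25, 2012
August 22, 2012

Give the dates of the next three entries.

September 26, 2012; October 24, 2012; November 28, 2012

Gaps: 28, 35, 28, 28 days — a mix of 28 and 35. Every date is a Wednesday.
Each is the 4th Wednesday of its month.
4th Wednesday of September 2012: September 26, 2012.
4th Wednesday of October 2012: October 24, 2012.
4th Wednesday of November 2012: November 28, 2012.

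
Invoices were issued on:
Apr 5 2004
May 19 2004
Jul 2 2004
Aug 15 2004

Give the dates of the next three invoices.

Sep 28 2004, Nov 11 2004, Dec 25 2004

Gaps between consecutive events: 44, 44, 44 days — a constant 44-day interval.
Aug 15 2004 + 44 days = Sep 28 2004.
Sep 28 2004 + 44 days = Nov 11 2004.
Nov 11 2004 + 44 days = Dec 25 2004.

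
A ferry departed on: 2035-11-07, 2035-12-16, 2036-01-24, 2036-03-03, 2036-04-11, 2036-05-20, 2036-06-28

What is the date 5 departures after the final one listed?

2037-01-09

The spacing is 39, 39, 39, 39, 39, 39 days — always 39 days.
2036-06-28 + 39 days = 2036-08-06.
2036-08-06 + 39 days = 2036-09-14.
2036-09-14 + 39 days = 2036-10-23.
2036-10-23 + 39 days = 2036-12-01.
2036-12-01 + 39 days = 2037-01-09.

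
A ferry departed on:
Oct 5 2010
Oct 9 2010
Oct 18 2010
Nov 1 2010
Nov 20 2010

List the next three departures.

Gaps: 4, 9, 14, 19 days — each gap is 5 larger than the previous one.
Next gap: 24 days. Nov 20 2010 + 24 days = Dec 14 2010.
Next gap: 29 days. Dec 14 2010 + 29 days = Jan 12 2011.
Next gap: 34 days. Jan 12 2011 + 34 days = Feb 15 2011.

Dec 14 2010, Jan 12 2011, Feb 15 2011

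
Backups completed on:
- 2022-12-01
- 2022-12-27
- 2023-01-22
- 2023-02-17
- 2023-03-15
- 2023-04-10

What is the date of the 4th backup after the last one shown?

2023-07-23

The spacing is 26, 26, 26, 26, 26 days — always 26 days.
2023-04-10 + 26 days = 2023-05-06.
2023-05-06 + 26 days = 2023-06-01.
2023-06-01 + 26 days = 2023-06-27.
2023-06-27 + 26 days = 2023-07-23.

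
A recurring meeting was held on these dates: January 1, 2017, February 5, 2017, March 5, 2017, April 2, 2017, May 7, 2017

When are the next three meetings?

June 4, 2017; July 2, 2017; August 6, 2017

All dates are Sundays, 35, 28, 28, 35 days apart.
Specifically, the 1st Sunday of each month.
June 2017 — 1st Sunday is June 4, 2017.
1st Sunday of July 2017: July 2, 2017.
August 2017 — 1st Sunday is August 6, 2017.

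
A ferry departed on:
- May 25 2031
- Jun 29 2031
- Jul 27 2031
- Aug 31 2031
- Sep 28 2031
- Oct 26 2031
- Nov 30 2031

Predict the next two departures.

Dec 28 2031, Jan 25 2032

All Sundays; the gaps (35, 28, 35, 28, 28, 35) vary with month length.
This is the last Sunday of each month.
Last Sunday of December 2031: Dec 28 2031.
Last Sunday of January 2032: Jan 25 2032.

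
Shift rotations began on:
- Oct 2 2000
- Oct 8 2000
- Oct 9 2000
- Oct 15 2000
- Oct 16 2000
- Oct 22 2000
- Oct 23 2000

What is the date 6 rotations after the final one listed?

Nov 13 2000

Gaps: 6, 1, 6, 1, 6, 1 days — not constant, but cyclic with period 2.
The events fall on every Monday and Sunday.
The following Sunday is Oct 29 2000.
The following Monday is Oct 30 2000.
The following Sunday is Nov 5 2000.
Next Monday: Nov 6 2000.
Next Sunday: Nov 12 2000.
Next Monday: Nov 13 2000.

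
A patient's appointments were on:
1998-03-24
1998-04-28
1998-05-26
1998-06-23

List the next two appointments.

These are Tuesdays at 28- or 35-day spacing (35, 28, 28).
The pattern: 4th Tuesday of the month.
July 1998 — 4th Tuesday is 1998-07-28.
4th Tuesday of August 1998: 1998-08-25.

1998-07-28, 1998-08-25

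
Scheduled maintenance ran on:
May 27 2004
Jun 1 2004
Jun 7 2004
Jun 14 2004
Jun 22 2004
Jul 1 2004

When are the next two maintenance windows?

Jul 11 2004, Jul 22 2004

The spacing grows by 1 each time: 5, 6, 7, 8, 9 days.
Next gap: 10 days. Jul 1 2004 + 10 days = Jul 11 2004.
Next gap: 11 days. Jul 11 2004 + 11 days = Jul 22 2004.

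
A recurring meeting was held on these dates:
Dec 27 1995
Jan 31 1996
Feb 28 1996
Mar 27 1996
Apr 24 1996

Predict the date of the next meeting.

Every date is a Wednesday; gaps 35, 28, 28, 28 days.
Each is the last Wednesday of its month (at least one falls on the 29th or later, ruling out '4th Wednesday').
May 1996 ends with Wednesday May 29 1996.

May 29 1996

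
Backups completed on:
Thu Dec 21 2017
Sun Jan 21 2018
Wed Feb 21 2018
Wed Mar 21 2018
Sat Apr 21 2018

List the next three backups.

Each date is the 21st; the gaps (31, 31, 28, 31) track the month lengths.
The rule is the 21st of each month.
Next: May 2018 → Mon May 21 2018.
Next: June 2018 → Thu Jun 21 2018.
July 2018: Sat Jul 21 2018.

Mon May 21 2018, Thu Jun 21 2018, Sat Jul 21 2018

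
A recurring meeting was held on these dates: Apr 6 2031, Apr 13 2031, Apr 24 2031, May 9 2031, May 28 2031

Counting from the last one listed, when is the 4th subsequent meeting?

Sep 21 2031

Intervals are 7, 11, 15, 19 days — an arithmetic progression with common difference 4.
Next gap: 23 days. May 28 2031 + 23 days = Jun 20 2031.
Next gap: 27 days. Jun 20 2031 + 27 days = Jul 17 2031.
Next gap: 31 days. Jul 17 2031 + 31 days = Aug 17 2031.
Next gap: 35 days. Aug 17 2031 + 35 days = Sep 21 2031.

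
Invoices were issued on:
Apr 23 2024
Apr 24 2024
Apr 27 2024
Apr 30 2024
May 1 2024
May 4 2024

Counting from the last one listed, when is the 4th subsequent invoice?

May 14 2024

Gaps: 1, 3, 3, 1, 3 days — not constant, but cyclic with period 3.
The events fall on every Tuesday, Wednesday and Saturday.
Next Tuesday: May 7 2024.
Next Wednesday: May 8 2024.
The following Saturday is May 11 2024.
Next Tuesday: May 14 2024.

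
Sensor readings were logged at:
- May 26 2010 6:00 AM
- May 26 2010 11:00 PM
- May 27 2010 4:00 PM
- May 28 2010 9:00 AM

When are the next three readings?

May 29 2010 2:00 AM, May 29 2010 7:00 PM, May 30 2010 12:00 PM

The interval is a steady 17 hours (17, 17, 17).
May 28 2010 9:00 AM + 17 h = May 29 2010 2:00 AM.
May 29 2010 2:00 AM + 17 h = May 29 2010 7:00 PM.
May 29 2010 7:00 PM + 17 h = May 30 2010 12:00 PM.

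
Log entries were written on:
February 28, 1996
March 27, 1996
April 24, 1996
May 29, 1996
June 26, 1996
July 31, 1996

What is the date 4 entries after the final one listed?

These are Wednesdays with 28, 28, 35, 28, 35-day gaps.
Each is the final Wednesday of its month — May 29, 1996 is past the 28th, so '4th Wednesday' doesn't fit.
Last Wednesday of August 1996: August 28, 1996.
September 1996 ends with Wednesday September 25, 1996.
Last Wednesday of October 1996: October 30, 1996.
November 1996 ends with Wednesday November 27, 1996.

November 27, 1996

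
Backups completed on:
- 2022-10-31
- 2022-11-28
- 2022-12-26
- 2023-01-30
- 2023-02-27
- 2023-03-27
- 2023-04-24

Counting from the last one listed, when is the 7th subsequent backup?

Every date is a Monday; gaps 28, 28, 35, 28, 28, 28 days.
Each is the last Monday of its month (at least one falls on the 29th or later, ruling out '4th Monday').
Last Monday of May 2023: 2023-05-29.
June 2023 ends with Monday 2023-06-26.
Last Monday of July 2023: 2023-07-31.
Last Monday of August 2023: 2023-08-28.
Last Monday of September 2023: 2023-09-25.
Last Monday of October 2023: 2023-10-30.
November 2023 ends with Monday 2023-11-27.

2023-11-27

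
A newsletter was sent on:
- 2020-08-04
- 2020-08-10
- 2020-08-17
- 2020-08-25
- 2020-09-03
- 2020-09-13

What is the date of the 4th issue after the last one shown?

2020-11-02

Gaps: 6, 7, 8, 9, 10 days — each gap is 1 larger than the previous one.
Next gap: 11 days. 2020-09-13 + 11 days = 2020-09-24.
Next gap: 12 days. 2020-09-24 + 12 days = 2020-10-06.
Next gap: 13 days. 2020-10-06 + 13 days = 2020-10-19.
Next gap: 14 days. 2020-10-19 + 14 days = 2020-11-02.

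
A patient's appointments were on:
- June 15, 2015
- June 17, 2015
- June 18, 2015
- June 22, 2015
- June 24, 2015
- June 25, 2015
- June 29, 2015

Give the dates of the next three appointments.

The gap pattern 2, 1, 4, 2, 1, 4 repeats every 3 events.
These are the Mondays, Wednesdays and Thursdays of each week.
Next Wednesday: July 1, 2015.
Next Thursday: July 2, 2015.
Next Monday: July 6, 2015.

July 1, 2015; July 2, 2015; July 6, 2015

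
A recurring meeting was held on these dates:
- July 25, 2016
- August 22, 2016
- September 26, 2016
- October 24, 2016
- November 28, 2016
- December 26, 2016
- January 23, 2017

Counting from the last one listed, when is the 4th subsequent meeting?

All dates are Mondays, 28, 35, 28, 35, 28, 28 days apart.
Specifically, the 4th Monday of each month.
4th Monday of February 2017: February 27, 2017.
March 2017 — 4th Monday is March 27, 2017.
4th Monday of April 2017: April 24, 2017.
4th Monday of May 2017: May 22, 2017.

May 22, 2017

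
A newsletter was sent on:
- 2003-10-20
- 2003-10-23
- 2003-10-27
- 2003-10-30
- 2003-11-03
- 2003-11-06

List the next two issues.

2003-11-10, 2003-11-13

Gaps: 3, 4, 3, 4, 3 days — not constant, but cyclic with period 2.
The events fall on every Monday and Thursday.
Next Monday: 2003-11-10.
Next Thursday: 2003-11-13.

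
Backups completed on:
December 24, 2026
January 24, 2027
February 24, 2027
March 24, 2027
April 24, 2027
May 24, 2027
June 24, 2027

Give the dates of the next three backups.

The day-of-month is always 24 (31, 31, 28, 31, 30, 31 days between events).
So this recurs on the 24th of each month.
Next: July 2027 → July 24, 2027.
Next: August 2027 → August 24, 2027.
Next: September 2027 → September 24, 2027.

July 24, 2027; August 24, 2027; September 24, 2027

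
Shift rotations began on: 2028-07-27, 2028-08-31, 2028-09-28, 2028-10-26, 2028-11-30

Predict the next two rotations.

2028-12-28, 2029-01-25

All Thursdays; the gaps (35, 28, 28, 35) vary with month length.
This is the last Thursday of each month.
Last Thursday of December 2028: 2028-12-28.
January 2029 ends with Thursday 2029-01-25.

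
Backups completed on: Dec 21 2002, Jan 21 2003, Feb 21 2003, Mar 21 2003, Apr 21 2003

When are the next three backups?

The day-of-month is always 21 (31, 31, 28, 31 days between events).
So this recurs on the 21st of each month.
Next: May 2003 → May 21 2003.
Next: June 2003 → Jun 21 2003.
Next: July 2003 → Jul 21 2003.

May 21 2003, Jun 21 2003, Jul 21 2003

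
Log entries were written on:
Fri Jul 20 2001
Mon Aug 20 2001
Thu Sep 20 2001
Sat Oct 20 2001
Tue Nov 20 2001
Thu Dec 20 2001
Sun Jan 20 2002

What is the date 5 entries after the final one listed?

Thu Jun 20 2002

Gaps: 31, 31, 30, 31, 30, 31 days — not constant. Every event is on the 20th of the month.
Pattern: the 20th of each month.
Next: February 2002 → Wed Feb 20 2002.
March 2002: Wed Mar 20 2002.
April 2002: Sat Apr 20 2002.
Next: May 2002 → Mon May 20 2002.
June 2002: Thu Jun 20 2002.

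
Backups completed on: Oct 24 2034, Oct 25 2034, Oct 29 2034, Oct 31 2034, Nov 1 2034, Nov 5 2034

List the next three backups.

The gap pattern 1, 4, 2, 1, 4 repeats every 3 events.
These are the Tuesdays, Wednesdays and Sundays of each week.
Next Tuesday: Nov 7 2034.
Next Wednesday: Nov 8 2034.
The following Sunday is Nov 12 2034.

Nov 7 2034, Nov 8 2034, Nov 12 2034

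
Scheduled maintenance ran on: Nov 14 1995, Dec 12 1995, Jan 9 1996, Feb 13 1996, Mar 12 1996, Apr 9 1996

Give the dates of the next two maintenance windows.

Gaps: 28, 28, 35, 28, 28 days — a mix of 28 and 35. Every date is a Tuesday.
Each is the 2nd Tuesday of its month.
2nd Tuesday of May 1996: May 14 1996.
June 1996 — 2nd Tuesday is Jun 11 1996.

May 14 1996, Jun 11 1996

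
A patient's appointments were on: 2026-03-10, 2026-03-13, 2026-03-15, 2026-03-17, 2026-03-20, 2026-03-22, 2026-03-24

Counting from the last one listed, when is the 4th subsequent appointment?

2026-04-03

The gap pattern 3, 2, 2, 3, 2, 2 repeats every 3 events.
These are the Tuesdays, Fridays and Sundays of each week.
Next Friday: 2026-03-27.
The following Sunday is 2026-03-29.
Next Tuesday: 2026-03-31.
The following Friday is 2026-04-03.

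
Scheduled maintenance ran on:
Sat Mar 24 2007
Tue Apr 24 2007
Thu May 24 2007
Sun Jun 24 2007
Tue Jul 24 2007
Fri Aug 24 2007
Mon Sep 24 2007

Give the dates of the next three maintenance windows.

Wed Oct 24 2007, Sat Nov 24 2007, Mon Dec 24 2007

Each date is the 24th; the gaps (31, 30, 31, 30, 31, 31) track the month lengths.
The rule is the 24th of each month.
Next: October 2007 → Wed Oct 24 2007.
November 2007: Sat Nov 24 2007.
December 2007: Mon Dec 24 2007.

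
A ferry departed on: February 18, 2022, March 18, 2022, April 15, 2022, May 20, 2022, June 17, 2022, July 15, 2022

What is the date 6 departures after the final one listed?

These are Fridays at 28- or 35-day spacing (28, 28, 35, 28, 28).
The pattern: 3rd Friday of the month.
August 2022 — 3rd Friday is August 19, 2022.
September 2022 — 3rd Friday is September 16, 2022.
October 2022 — 3rd Friday is October 21, 2022.
3rd Friday of November 2022: November 18, 2022.
3rd Friday of December 2022: December 16, 2022.
January 2023 — 3rd Friday is January 20, 2023.

January 20, 2023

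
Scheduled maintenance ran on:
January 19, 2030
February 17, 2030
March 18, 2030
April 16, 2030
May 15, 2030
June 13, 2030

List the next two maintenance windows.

Every event comes 29 days after the last (29, 29, 29, 29, 29).
June 13, 2030 + 29 days = July 12, 2030.
July 12, 2030 + 29 days = August 10, 2030.

July 12, 2030; August 10, 2030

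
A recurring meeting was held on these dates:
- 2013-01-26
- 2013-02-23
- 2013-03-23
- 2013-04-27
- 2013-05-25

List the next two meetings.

These are Saturdays at 28- or 35-day spacing (28, 28, 35, 28).
The pattern: 4th Saturday of the month.
June 2013 — 4th Saturday is 2013-06-22.
July 2013 — 4th Saturday is 2013-07-27.

2013-06-22, 2013-07-27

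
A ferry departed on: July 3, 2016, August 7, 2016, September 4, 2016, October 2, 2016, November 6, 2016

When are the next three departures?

December 4, 2016; January 1, 2017; February 5, 2017

These are Sundays at 28- or 35-day spacing (35, 28, 28, 35).
The pattern: 1st Sunday of the month.
1st Sunday of December 2016: December 4, 2016.
January 2017 — 1st Sunday is January 1, 2017.
February 2017 — 1st Sunday is February 5, 2017.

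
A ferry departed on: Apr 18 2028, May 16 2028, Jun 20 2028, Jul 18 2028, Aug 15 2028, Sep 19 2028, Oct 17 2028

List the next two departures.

Gaps: 28, 35, 28, 28, 35, 28 days — a mix of 28 and 35. Every date is a Tuesday.
Each is the 3rd Tuesday of its month.
November 2028 — 3rd Tuesday is Nov 21 2028.
December 2028 — 3rd Tuesday is Dec 19 2028.

Nov 21 2028, Dec 19 2028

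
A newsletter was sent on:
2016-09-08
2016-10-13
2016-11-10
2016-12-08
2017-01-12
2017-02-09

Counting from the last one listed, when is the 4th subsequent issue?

Gaps: 35, 28, 28, 35, 28 days — a mix of 28 and 35. Every date is a Thursday.
Each is the 2nd Thursday of its month.
2nd Thursday of March 2017: 2017-03-09.
April 2017 — 2nd Thursday is 2017-04-13.
2nd Thursday of May 2017: 2017-05-11.
June 2017 — 2nd Thursday is 2017-06-08.

2017-06-08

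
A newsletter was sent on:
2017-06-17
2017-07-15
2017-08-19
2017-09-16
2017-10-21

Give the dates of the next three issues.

2017-11-18, 2017-12-16, 2018-01-20

All dates are Saturdays, 28, 35, 28, 35 days apart.
Specifically, the 3rd Saturday of each month.
November 2017 — 3rd Saturday is 2017-11-18.
December 2017 — 3rd Saturday is 2017-12-16.
3rd Saturday of January 2018: 2018-01-20.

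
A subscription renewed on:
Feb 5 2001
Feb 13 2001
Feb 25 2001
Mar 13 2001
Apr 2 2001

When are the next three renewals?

Apr 26 2001, May 24 2001, Jun 25 2001

The spacing grows by 4 each time: 8, 12, 16, 20 days.
Next gap: 24 days. Apr 2 2001 + 24 days = Apr 26 2001.
Next gap: 28 days. Apr 26 2001 + 28 days = May 24 2001.
Next gap: 32 days. May 24 2001 + 32 days = Jun 25 2001.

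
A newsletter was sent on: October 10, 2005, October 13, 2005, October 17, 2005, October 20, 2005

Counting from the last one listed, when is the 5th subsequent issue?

Gaps: 3, 4, 3 days — not constant, but cyclic with period 2.
The events fall on every Monday and Thursday.
The following Monday is October 24, 2005.
The following Thursday is October 27, 2005.
Next Monday: October 31, 2005.
The following Thursday is November 3, 2005.
The following Monday is November 7, 2005.

November 7, 2005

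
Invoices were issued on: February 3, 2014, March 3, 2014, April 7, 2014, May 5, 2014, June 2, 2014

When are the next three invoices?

All dates are Mondays, 28, 35, 28, 28 days apart.
Specifically, the 1st Monday of each month.
1st Monday of July 2014: July 7, 2014.
1st Monday of August 2014: August 4, 2014.
1st Monday of September 2014: September 1, 2014.

July 7, 2014; August 4, 2014; September 1, 2014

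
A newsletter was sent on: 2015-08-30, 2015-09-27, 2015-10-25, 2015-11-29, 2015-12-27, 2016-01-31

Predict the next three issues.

Every date is a Sunday; gaps 28, 28, 35, 28, 35 days.
Each is the last Sunday of its month (at least one falls on the 29th or later, ruling out '4th Sunday').
Last Sunday of February 2016: 2016-02-28.
March 2016 ends with Sunday 2016-03-27.
April 2016 ends with Sunday 2016-04-24.

2016-02-28, 2016-03-27, 2016-04-24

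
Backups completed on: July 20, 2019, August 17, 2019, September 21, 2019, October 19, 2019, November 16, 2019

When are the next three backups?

These are Saturdays at 28- or 35-day spacing (28, 35, 28, 28).
The pattern: 3rd Saturday of the month.
December 2019 — 3rd Saturday is December 21, 2019.
January 2020 — 3rd Saturday is January 18, 2020.
3rd Saturday of February 2020: February 15, 2020.

December 21, 2019; January 18, 2020; February 15, 2020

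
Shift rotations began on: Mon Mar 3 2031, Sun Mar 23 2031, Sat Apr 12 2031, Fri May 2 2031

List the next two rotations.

The spacing is 20, 20, 20 days — always 20 days.
Fri May 2 2031 + 20 days = Thu May 22 2031.
Thu May 22 2031 + 20 days = Wed Jun 11 2031.

Thu May 22 2031, Wed Jun 11 2031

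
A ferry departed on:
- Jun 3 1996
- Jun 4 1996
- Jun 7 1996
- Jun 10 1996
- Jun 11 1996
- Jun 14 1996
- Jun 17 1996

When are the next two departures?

Every event lands on a Monday or Tuesday or Friday (gaps cycle 1, 3, 3, 1, 3, 3).
So the schedule is: every Monday, Tuesday and Friday.
Next Tuesday: Jun 18 1996.
The following Friday is Jun 21 1996.

Jun 18 1996, Jun 21 1996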